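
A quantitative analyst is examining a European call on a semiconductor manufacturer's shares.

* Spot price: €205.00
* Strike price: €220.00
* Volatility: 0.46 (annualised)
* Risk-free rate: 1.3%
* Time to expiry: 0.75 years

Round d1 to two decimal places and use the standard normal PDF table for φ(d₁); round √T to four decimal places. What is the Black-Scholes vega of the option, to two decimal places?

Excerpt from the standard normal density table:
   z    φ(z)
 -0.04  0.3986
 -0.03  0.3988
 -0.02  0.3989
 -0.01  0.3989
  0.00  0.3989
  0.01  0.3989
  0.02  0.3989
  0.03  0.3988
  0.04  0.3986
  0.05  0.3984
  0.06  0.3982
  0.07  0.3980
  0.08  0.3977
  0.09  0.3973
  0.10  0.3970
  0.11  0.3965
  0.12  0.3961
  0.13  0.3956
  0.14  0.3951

70.73

T = 0.75;  σ√T = 0.3984
d₁ = [ln(205/220) + (0.013 + ½·0.46²)·0.75] / (σ√T) = (-0.0706 + 0.0891) / 0.3984 = 0.0464 ≈ 0.05
√T = √0.75 = 0.8660
φ(d₁) = φ(0.05) = 0.3984
vega = S·φ(d₁)·√T = 205·0.3984·0.8660 = 70.7280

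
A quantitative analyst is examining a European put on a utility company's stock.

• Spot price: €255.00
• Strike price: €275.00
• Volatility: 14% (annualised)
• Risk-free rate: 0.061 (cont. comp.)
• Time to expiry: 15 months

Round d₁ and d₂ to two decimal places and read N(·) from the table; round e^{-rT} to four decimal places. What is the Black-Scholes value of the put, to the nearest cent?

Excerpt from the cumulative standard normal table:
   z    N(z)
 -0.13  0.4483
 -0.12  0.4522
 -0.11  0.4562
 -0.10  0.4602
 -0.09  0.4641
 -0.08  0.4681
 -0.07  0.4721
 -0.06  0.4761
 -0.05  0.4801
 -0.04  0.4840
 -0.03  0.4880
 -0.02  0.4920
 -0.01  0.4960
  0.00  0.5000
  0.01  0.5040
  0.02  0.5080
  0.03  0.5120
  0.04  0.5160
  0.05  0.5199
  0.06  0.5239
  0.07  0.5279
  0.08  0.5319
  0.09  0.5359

σ√T = 0.14 × 1.1180 = 0.1565
ln(S/K) + (r + σ²/2)T = ln(255/275) + (0.061 + 0.14²/2)·1.25 = -0.0755 + 0.0885 = 0.0130
d₁ = 0.0130 / 0.1565 = 0.0830 → 0.08
d₂ = d₁ − σ√T = 0.0830 − 0.1565 = -0.0735 → -0.07
exp(−rT) = exp(−0.061·1.25) = 0.9266
N(−d₂) = N(0.07) = 0.5279;  N(−d₁) = N(-0.08) = 0.4681
P = 275·0.9266·0.5279 − 255·0.4681 = 134.5168 − 119.3655 = 15.1513

€15.15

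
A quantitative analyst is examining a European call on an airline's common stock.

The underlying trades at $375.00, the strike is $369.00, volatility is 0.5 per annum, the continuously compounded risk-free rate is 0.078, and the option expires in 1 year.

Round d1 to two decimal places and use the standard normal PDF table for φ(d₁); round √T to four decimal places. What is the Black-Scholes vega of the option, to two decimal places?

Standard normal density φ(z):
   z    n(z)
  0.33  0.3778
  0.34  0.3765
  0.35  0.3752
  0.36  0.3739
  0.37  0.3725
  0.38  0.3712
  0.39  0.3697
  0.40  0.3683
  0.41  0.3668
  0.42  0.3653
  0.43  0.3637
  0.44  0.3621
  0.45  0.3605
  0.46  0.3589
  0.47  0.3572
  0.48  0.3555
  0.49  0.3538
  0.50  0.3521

T = 1;  σ√T = 0.5000
d₁ = [ln(375/369) + (0.078 + ½·0.5²)·1] / (σ√T) = (0.0161 + 0.2030) / 0.5000 = 0.4383 ≈ 0.44
√T = √1 = 1.0000
φ(d₁) = φ(0.44) = 0.3621
vega = S·φ(d₁)·√T = 375·0.3621·1.0000 = 135.7875
(The put has the same vega.)

135.79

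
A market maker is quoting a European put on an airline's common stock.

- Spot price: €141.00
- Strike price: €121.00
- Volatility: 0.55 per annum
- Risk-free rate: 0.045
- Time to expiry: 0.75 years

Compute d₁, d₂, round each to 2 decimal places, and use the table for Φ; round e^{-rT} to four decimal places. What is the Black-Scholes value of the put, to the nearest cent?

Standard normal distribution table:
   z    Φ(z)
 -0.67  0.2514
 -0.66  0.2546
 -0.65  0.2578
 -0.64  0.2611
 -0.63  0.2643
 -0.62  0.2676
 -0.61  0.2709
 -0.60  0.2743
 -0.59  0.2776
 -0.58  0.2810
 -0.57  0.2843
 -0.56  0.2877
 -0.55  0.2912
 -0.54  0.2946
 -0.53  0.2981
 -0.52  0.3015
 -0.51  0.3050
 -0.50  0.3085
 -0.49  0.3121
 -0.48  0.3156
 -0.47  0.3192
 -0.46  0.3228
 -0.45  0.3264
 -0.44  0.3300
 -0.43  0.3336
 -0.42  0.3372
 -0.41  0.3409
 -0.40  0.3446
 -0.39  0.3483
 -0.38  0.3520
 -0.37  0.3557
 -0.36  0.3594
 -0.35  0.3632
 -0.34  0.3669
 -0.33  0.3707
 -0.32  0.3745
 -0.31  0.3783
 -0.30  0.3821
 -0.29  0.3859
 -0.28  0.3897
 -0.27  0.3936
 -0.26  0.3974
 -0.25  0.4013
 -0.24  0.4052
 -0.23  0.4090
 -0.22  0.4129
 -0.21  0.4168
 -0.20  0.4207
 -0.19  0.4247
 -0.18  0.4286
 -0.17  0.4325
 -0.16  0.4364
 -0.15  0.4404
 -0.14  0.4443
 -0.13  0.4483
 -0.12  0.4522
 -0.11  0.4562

€14.25

σ√T = 0.55 × 0.8660 = 0.4763
d₁ = [ln(141/121) + (0.045 + ½·0.55²)·0.75] / (σ√T) = (0.1530 + 0.1472) / 0.4763 = 0.6302 ≈ 0.63
d₂ = 0.6302 − 0.4763 = 0.1539 ≈ 0.15
e^(−rT) = e^(−0.045·0.75) = 0.9668
P = 121·0.9668·N(-0.15) − 141·N(-0.63) = 121·0.9668·0.4404 − 141·0.2643 = 51.5192 − 37.2663 = 14.2529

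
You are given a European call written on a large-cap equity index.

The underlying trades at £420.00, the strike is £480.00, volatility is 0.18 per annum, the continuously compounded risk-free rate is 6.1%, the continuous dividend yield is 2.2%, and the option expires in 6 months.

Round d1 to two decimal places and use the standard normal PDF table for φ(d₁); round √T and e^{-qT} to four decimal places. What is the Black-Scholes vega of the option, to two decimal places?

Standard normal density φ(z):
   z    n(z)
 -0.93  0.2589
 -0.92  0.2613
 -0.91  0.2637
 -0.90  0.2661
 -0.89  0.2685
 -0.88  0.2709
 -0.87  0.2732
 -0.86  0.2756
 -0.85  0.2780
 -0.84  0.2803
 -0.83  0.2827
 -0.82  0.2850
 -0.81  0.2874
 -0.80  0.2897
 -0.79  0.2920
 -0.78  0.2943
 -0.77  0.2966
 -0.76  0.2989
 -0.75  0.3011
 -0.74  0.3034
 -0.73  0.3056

T = 0.5;  σ√T = 0.1273
d₁ = [ln(420/480) + (0.061 − 0.022 + 0.18²/2)·0.5] / 0.1273 = [-0.1335 + 0.0276] / 0.1273 = -0.8323 → -0.83
√T = √0.5 = 0.7071
φ(d₁) = φ(-0.83) = 0.2827
e^(−qT) = e^(−0.022·0.5) = 0.9891
vega = S·e^(−qT)·φ(d₁)·√T = 420·0.9891·0.2827·0.7071 = 83.0417
(Vega is the same for a European call and put with the same parameters.)

83.04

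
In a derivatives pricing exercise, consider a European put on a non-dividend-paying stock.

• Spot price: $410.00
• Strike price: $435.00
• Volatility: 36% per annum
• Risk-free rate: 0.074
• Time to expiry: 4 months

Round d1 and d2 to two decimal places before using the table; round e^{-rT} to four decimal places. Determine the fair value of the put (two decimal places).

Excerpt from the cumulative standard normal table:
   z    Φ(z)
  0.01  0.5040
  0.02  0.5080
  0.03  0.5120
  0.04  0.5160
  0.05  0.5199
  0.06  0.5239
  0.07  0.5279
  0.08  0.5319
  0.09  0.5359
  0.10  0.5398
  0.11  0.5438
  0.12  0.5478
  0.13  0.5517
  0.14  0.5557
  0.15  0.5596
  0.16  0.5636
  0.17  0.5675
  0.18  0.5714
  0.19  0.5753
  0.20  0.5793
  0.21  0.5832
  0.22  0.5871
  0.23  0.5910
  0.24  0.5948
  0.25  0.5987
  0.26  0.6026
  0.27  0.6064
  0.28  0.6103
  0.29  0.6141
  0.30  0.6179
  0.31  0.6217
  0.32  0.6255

$42.55

T = 0.3333;  σ√T = 0.2078
d₁ = [ln(410/435) + (0.074 + 0.36²/2)·0.3333] / 0.2078 = [-0.0592 + 0.0463] / 0.2078 = -0.0622 ≈ -0.06
d₂ = d₁ − σ√T = -0.0622 − 0.2078 = -0.2700 ≈ -0.27
e^(−rT) = e^(−0.074·0.3333) = 0.9756
P = 435·0.9756·N(0.27) − 410·N(0.06) = 435·0.9756·0.6064 − 410·0.5239 = 257.3477 − 214.7990 = 42.5487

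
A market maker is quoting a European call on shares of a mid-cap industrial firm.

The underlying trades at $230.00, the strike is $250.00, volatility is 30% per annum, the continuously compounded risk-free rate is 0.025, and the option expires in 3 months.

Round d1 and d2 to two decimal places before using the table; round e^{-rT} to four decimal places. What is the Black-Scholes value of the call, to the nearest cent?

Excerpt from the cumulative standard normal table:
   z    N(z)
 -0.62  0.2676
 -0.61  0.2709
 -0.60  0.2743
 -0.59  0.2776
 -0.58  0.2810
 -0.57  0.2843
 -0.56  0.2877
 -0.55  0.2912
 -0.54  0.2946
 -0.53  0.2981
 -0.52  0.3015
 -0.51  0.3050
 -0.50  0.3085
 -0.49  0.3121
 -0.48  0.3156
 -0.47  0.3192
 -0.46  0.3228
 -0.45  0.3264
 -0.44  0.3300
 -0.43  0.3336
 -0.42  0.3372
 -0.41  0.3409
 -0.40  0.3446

$6.93

T = 0.25;  σ√T = 0.1500
d₁ = [ln(230/250) + (0.025 + ½·0.3²)·0.25] / (σ√T) = (-0.0834 + 0.0175) / 0.1500 = -0.4392 → -0.44
d₂ = -0.4392 − 0.1500 = -0.5892 → -0.59
e^(−rT) = e^(−0.025·0.25) = 0.9938
N(d₁) = N(-0.44) = 0.3300;  N(d₂) = N(-0.59) = 0.2776
C = 230·0.3300 − 250·0.9938·0.2776 = 75.9000 − 68.9697 = 6.9303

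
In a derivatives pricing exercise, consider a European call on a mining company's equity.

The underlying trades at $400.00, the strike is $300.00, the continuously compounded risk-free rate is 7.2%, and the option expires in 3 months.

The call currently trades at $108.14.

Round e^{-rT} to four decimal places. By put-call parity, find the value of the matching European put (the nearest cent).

$2.80

e^(−rT) = e^(−0.072·0.25) = 0.9822
Put-call parity: C − P = S − K·e^(−rT) = 400 − 300·0.9822 = 400 − 294.6600 = 105.3400
P = C − (C − P) = 108.14 − (105.3400) = 2.8000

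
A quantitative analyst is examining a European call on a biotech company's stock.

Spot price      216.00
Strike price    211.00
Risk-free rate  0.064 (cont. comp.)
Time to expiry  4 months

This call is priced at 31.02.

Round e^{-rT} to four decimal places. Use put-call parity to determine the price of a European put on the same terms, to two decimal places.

21.57

e^(−rT) = e^(−0.064·0.3333) = 0.9789
Put-call parity: C − P = S − K·e^(−rT) = 216 − 211·0.9789 = 216 − 206.5479 = 9.4521
P = C − (C − P) = 31.02 − (9.4521) = 21.5679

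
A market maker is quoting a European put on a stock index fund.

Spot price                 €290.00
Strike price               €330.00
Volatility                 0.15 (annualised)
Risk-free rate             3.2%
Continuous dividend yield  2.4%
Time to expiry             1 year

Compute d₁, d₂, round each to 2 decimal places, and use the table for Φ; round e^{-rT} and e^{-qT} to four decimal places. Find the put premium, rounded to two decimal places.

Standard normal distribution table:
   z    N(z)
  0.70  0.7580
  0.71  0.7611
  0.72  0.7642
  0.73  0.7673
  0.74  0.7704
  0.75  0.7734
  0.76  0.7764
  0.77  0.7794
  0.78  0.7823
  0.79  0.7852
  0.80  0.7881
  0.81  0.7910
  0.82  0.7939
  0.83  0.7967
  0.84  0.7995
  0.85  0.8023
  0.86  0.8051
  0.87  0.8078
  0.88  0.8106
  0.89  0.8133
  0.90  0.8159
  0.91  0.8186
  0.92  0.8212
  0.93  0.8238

€41.83

T = 1;  σ√T = 0.1500
d₁ = [ln(290/330) + (0.032 − 0.024 + 0.15²/2)·1] / 0.1500 = [-0.1292 + 0.0192] / 0.1500 = -0.7331 ⇒ -0.73
d₂ = d₁ − σ√T = -0.7331 − 0.1500 = -0.8831 ⇒ -0.88
exp(−qT) = exp(−0.024·1) = 0.9763;  exp(−rT) = exp(−0.032·1) = 0.9685
N(−d₂) = N(0.88) = 0.8106;  N(−d₁) = N(0.73) = 0.7673
P = 330·0.9685·0.8106 − 290·0.9763·0.7673 = 259.0718 − 217.2433 = 41.8285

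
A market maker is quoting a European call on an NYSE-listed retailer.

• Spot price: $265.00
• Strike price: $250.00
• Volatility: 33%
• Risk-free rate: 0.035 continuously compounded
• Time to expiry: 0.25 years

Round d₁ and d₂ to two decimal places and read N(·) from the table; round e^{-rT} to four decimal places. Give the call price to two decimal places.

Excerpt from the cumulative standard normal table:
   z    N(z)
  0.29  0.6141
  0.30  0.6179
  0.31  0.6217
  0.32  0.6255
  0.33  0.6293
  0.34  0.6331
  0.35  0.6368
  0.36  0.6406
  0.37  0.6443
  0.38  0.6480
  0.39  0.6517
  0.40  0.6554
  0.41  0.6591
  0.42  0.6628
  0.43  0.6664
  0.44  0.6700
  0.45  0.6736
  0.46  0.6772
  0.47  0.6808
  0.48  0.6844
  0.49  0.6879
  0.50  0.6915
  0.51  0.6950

σ√T = 0.33 × 0.5000 = 0.1650
d₁ = [ln(265/250) + (0.035 + 0.33²/2)·0.25] / 0.1650 = [0.0583 + 0.0224] / 0.1650 = 0.4887 → 0.49
d₂ = d₁ − σ√T = 0.4887 − 0.1650 = 0.3237 → 0.32
e^(−rT) = e^(−0.035·0.25) = 0.9913
N(d₁) = N(0.49) = 0.6879;  N(d₂) = N(0.32) = 0.6255
C = 265·0.6879 − 250·0.9913·0.6255 = 182.2935 − 155.0145 = 27.2790

$27.28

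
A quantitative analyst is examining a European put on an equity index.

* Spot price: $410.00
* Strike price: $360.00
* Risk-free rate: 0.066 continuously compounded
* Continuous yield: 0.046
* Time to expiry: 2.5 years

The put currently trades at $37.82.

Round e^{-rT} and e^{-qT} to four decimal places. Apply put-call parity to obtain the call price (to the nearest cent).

$98.05

exp(−qT) = exp(−0.046·2.5) = 0.8914;  exp(−rT) = exp(−0.066·2.5) = 0.8479
Put-call parity: C − P = S·e^(−qT) − K·e^(−rT) = 410·0.8914 − 360·0.8479 = 365.4740 − 305.2440 = 60.2300
C = P + (C − P) = 37.82 + (60.2300) = 98.0500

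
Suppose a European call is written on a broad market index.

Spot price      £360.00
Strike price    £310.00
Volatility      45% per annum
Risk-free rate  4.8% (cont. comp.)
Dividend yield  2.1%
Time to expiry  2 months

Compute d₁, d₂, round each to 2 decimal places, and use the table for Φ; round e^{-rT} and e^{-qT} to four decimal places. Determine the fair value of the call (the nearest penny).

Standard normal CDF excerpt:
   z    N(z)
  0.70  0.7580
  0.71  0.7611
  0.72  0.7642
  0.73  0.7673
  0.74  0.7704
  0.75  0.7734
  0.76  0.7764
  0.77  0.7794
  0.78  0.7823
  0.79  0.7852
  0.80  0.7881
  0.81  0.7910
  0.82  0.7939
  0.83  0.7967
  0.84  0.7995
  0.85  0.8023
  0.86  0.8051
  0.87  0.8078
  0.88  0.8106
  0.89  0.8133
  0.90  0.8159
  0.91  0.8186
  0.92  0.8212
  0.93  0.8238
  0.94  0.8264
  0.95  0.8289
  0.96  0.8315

£57.69

σ√T = 0.45 × 0.4082 = 0.1837
d₁ = [ln(360/310) + (0.048 − 0.021 + 0.45²/2)·0.1667] / 0.1837 = [0.1495 + 0.0214] / 0.1837 = 0.9303 ≈ 0.93
d₂ = d₁ − σ√T = 0.9303 − 0.1837 = 0.7466 ≈ 0.75
exp(−qT) = exp(−0.021·0.1667) = 0.9965;  exp(−rT) = exp(−0.048·0.1667) = 0.9920
C = 360·0.9965·N(0.93) − 310·0.9920·N(0.75) = 360·0.9965·0.8238 − 310·0.9920·0.7734 = 295.5300 − 237.8360 = 57.6940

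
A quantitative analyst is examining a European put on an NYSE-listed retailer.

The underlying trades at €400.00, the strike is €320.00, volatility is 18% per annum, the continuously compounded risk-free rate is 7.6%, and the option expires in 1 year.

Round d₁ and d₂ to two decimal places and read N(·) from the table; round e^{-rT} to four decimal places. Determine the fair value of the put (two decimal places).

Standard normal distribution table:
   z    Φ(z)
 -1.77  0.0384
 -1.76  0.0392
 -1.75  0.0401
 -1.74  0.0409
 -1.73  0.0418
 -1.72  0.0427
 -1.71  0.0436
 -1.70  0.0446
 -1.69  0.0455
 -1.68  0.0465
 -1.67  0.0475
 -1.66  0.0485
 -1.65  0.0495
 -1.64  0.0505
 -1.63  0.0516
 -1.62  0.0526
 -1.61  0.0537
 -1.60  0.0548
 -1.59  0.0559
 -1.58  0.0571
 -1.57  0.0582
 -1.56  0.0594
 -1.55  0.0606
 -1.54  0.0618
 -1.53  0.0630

σ√T = 0.18·√1 = 0.1800
ln(S/K) + (r + σ²/2)T = ln(400/320) + (0.076 + 0.18²/2)·1 = 0.2231 + 0.0922 = 0.3153
d₁ = 0.3153 / 0.1800 = 1.7519 → 1.75
d₂ = d₁ − σ√T = 1.7519 − 0.1800 = 1.5719 → 1.57
exp(−rT) = exp(−0.076·1) = 0.9268
N(−d₂) = N(-1.57) = 0.0582;  N(−d₁) = N(-1.75) = 0.0401
P = 320·0.9268·0.0582 − 400·0.0401 = 17.2607 − 16.0400 = 1.2207

€1.22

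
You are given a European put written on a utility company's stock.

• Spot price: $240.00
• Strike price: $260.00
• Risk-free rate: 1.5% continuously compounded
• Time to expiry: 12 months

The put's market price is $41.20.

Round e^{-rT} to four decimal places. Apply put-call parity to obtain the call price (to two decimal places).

e^(−rT) = e^(−0.015·1) = 0.9851
Put-call parity: C − P = S − K·e^(−rT) = 240 − 260·0.9851 = 240 − 256.1260 = -16.1260
C = P + (C − P) = 41.20 + (-16.1260) = 25.0740

$25.07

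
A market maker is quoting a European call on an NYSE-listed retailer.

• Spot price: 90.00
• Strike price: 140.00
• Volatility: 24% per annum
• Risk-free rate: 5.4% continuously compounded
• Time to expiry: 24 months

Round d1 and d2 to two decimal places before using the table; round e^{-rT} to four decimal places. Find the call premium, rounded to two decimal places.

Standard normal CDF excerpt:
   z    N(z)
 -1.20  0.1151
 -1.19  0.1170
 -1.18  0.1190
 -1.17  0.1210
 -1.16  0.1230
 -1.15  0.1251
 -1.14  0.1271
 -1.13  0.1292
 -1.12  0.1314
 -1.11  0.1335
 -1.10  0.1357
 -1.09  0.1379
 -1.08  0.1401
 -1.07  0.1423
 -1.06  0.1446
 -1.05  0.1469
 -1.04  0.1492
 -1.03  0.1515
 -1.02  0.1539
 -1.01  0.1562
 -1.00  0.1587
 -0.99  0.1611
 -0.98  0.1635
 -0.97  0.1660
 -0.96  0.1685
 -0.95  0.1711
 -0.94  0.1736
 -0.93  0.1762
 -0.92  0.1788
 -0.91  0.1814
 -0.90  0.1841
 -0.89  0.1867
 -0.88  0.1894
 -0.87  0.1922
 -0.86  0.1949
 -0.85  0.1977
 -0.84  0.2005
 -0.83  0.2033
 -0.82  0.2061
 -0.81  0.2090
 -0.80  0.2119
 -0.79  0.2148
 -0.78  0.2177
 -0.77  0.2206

3.09

T = 2;  σ√T = 0.3394
d₁ = [ln(90/140) + (0.054 + 0.24²/2)·2] / 0.3394 = [-0.4418 + 0.1656] / 0.3394 = -0.8139 → -0.81
d₂ = d₁ − σ√T = -0.8139 − 0.3394 = -1.1533 → -1.15
exp(−rT) = exp(−0.054·2) = 0.8976
N(d₁) = N(-0.81) = 0.2090;  N(d₂) = N(-1.15) = 0.1251
C = 90·0.2090 − 140·0.8976·0.1251 = 18.8100 − 15.7206 = 3.0894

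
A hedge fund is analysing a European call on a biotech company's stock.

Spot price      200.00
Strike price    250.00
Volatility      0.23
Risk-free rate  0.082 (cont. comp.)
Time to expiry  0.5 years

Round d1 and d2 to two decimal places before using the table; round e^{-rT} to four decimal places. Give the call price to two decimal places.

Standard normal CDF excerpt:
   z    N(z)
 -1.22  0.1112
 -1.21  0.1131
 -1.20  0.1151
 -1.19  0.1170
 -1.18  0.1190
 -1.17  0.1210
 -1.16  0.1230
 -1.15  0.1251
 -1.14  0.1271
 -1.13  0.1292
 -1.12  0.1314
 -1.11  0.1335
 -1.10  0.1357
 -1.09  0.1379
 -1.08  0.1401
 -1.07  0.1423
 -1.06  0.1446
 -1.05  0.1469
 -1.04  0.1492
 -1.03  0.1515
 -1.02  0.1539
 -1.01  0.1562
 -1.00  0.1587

2.22

σ√T = 0.23·√0.5 = 0.1626
d₁ = [ln(200/250) + (0.082 + 0.23²/2)·0.5] / 0.1626 = [-0.2231 + 0.0542] / 0.1626 = -1.0386 → -1.04
d₂ = d₁ − σ√T = -1.0386 − 0.1626 = -1.2013 → -1.20
exp(−rT) = exp(−0.082·0.5) = 0.9598
C = 200·N(-1.04) − 250·0.9598·N(-1.20) = 200·0.1492 − 250·0.9598·0.1151 = 29.8400 − 27.6182 = 2.2218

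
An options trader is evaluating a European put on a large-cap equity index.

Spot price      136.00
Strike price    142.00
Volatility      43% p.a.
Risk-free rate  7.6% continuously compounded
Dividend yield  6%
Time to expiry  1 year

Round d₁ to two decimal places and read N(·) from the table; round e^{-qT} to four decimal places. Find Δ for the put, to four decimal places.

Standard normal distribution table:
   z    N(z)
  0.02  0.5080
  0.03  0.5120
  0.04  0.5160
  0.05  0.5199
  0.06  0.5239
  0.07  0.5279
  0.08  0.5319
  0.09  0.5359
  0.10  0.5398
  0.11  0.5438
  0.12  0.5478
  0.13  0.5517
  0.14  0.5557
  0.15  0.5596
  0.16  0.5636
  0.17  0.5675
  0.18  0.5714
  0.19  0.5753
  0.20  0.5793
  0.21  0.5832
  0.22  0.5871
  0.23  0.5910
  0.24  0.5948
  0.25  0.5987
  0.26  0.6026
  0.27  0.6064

-0.4148

σ√T = 0.43·√1 = 0.4300
d₁ = [ln(136/142) + (0.076 − 0.06 + 0.43²/2)·1] / 0.4300 = [-0.0432 + 0.1084] / 0.4300 = 0.1518 ⇒ 0.15
N(d₁) = N(0.15) = 0.5596
Δ_put = exp(−qT)·(N(d₁) − 1) = 0.9418·(0.5596 − 1) = -0.4148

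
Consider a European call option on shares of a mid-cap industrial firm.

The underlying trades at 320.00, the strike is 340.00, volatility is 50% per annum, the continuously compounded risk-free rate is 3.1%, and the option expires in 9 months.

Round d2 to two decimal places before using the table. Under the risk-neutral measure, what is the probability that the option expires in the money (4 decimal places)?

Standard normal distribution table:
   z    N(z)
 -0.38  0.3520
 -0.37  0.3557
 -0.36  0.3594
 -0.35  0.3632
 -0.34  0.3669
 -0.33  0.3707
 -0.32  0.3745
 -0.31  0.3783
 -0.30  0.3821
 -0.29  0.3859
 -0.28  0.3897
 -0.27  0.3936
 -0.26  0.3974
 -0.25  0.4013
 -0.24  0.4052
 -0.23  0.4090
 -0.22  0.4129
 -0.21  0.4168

σ√T = 0.5·√0.75 = 0.4330
ln(S/K) + (r + σ²/2)T = ln(320/340) + (0.031 + 0.5²/2)·0.75 = -0.0606 + 0.1170 = 0.0564
d₁ = 0.0564 / 0.4330 = 0.1302 ⇒ 0.13
d₂ = d₁ − σ√T = 0.1302 − 0.4330 = -0.3028 ⇒ -0.30
Risk-neutral Pr[S_T > K] = N(d₂) = N(-0.30) = 0.3821

0.3821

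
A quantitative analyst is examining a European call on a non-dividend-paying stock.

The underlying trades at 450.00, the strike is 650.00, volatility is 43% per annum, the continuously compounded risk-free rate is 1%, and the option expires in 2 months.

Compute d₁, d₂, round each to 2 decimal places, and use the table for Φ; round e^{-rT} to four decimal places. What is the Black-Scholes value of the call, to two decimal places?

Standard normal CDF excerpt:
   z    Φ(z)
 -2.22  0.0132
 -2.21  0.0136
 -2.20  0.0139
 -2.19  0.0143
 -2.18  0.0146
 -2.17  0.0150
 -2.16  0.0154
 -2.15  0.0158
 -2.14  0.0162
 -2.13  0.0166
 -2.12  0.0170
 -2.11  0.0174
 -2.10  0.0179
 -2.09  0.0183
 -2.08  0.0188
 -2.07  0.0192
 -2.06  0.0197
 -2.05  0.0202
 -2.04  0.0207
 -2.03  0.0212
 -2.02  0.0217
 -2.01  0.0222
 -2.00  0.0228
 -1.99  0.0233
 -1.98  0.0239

σ√T = 0.43·√0.1667 = 0.1755
d₁ = [ln(450/650) + (0.01 + 0.43²/2)·0.1667] / 0.1755 = [-0.3677 + 0.0171] / 0.1755 = -1.9975 ⇒ -2.00
d₂ = d₁ − σ√T = -1.9975 − 0.1755 = -2.1730 ⇒ -2.17
e^(−rT) = e^(−0.01·0.1667) = 0.9983
C = 450·N(-2.00) − 650·0.9983·N(-2.17) = 450·0.0228 − 650·0.9983·0.0150 = 10.2600 − 9.7334 = 0.5266

0.53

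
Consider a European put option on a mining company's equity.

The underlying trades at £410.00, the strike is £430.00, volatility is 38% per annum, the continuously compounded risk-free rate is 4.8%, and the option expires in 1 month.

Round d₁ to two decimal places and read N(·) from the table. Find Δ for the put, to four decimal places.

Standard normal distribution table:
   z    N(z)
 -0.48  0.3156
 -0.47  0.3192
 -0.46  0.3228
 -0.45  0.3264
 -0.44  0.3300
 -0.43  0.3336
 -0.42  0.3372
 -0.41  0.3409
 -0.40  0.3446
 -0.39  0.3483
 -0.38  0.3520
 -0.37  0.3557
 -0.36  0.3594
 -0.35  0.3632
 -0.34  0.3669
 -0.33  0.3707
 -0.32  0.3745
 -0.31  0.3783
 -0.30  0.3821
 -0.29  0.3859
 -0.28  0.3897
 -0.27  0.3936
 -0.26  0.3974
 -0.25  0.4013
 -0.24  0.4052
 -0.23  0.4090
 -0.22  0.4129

-0.6331

σ√T = 0.38 × 0.2887 = 0.1097
d₁ = [ln(410/430) + (0.048 + 0.38²/2)·0.08333] / 0.1097 = [-0.0476 + 0.0100] / 0.1097 = -0.3429 which rounds to -0.34
N(d₁) = N(-0.34) = 0.3669
Δ_put = N(d₁) − 1 = 0.3669 − 1 = -0.6331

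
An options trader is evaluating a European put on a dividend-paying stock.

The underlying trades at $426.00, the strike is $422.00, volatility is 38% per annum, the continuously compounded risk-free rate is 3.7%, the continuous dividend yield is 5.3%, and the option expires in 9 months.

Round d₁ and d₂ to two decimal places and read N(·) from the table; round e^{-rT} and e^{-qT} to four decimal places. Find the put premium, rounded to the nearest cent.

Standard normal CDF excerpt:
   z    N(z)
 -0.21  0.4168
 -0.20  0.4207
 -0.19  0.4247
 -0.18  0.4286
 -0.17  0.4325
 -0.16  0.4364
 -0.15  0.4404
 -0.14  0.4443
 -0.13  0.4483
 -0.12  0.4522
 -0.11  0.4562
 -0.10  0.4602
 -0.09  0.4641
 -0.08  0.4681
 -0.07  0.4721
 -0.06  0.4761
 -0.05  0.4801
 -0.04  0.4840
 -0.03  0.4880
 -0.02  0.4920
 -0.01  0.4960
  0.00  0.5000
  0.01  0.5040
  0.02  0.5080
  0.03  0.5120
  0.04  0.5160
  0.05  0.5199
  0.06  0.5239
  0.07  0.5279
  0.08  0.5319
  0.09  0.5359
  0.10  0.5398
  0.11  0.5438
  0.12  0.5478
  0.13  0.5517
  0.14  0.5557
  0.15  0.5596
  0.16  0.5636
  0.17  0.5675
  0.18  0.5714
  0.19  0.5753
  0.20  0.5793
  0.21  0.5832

T = 0.75;  σ√T = 0.3291
d₁ = [ln(426/422) + (0.037 − 0.053 + ½·0.38²)·0.75] / (σ√T) = (0.0094 + 0.0421) / 0.3291 = 0.1567 → 0.16
d₂ = 0.1567 − 0.3291 = -0.1723 → -0.17
exp(−qT) = exp(−0.053·0.75) = 0.9610;  exp(−rT) = exp(−0.037·0.75) = 0.9726
N(−d₂) = N(0.17) = 0.5675;  N(−d₁) = N(-0.16) = 0.4364
P = 422·0.9726·0.5675 − 426·0.9610·0.4364 = 232.9231 − 178.6561 = 54.2671

$54.27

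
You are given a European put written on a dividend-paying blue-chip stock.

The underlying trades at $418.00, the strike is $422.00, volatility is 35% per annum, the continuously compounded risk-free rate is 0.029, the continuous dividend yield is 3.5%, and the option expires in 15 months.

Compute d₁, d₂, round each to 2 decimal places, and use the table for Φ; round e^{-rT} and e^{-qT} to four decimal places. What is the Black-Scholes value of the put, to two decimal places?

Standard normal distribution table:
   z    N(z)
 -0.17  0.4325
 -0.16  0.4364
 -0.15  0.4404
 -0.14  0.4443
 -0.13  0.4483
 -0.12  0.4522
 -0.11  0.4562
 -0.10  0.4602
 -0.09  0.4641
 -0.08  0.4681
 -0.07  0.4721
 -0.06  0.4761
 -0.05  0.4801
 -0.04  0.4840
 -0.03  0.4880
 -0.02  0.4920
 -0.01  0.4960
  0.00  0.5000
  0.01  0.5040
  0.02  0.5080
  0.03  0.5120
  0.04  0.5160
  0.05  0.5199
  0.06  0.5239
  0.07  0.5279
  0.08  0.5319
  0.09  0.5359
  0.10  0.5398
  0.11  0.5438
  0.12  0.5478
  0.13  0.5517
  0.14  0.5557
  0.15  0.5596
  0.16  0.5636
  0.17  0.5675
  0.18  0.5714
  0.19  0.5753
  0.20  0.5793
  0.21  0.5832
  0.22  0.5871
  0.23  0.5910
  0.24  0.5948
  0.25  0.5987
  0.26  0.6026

T = 1.25;  σ√T = 0.3913
d₁ = [ln(418/422) + (0.029 − 0.035 + 0.35²/2)·1.25] / 0.3913 = [-0.0095 + 0.0691] / 0.3913 = 0.1522 → 0.15
d₂ = d₁ − σ√T = 0.1522 − 0.3913 = -0.2392 → -0.24
e^(−qT) = e^(−0.035·1.25) = 0.9572;  e^(−rT) = e^(−0.029·1.25) = 0.9644
P = 422·0.9644·N(0.24) − 418·0.9572·N(-0.15) = 422·0.9644·0.5948 − 418·0.9572·0.4404 = 242.0698 − 176.2083 = 65.8615

$65.86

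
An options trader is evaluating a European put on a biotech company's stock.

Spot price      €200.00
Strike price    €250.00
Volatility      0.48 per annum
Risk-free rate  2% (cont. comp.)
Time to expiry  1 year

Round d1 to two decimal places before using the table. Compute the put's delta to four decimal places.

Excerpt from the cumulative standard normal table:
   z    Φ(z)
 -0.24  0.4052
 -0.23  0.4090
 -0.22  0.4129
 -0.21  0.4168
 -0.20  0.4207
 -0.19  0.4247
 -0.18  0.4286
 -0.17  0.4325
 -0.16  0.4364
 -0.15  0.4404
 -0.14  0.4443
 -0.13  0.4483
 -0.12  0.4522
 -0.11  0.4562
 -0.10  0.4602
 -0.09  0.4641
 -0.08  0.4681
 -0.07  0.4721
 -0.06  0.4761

-0.5714

σ√T = 0.48·√1 = 0.4800
d₁ = [ln(200/250) + (0.02 + 0.48²/2)·1] / 0.4800 = [-0.2231 + 0.1352] / 0.4800 = -0.1832 which rounds to -0.18
N(d₁) = N(-0.18) = 0.4286
Δ_put = N(d₁) − 1 = 0.4286 − 1 = -0.5714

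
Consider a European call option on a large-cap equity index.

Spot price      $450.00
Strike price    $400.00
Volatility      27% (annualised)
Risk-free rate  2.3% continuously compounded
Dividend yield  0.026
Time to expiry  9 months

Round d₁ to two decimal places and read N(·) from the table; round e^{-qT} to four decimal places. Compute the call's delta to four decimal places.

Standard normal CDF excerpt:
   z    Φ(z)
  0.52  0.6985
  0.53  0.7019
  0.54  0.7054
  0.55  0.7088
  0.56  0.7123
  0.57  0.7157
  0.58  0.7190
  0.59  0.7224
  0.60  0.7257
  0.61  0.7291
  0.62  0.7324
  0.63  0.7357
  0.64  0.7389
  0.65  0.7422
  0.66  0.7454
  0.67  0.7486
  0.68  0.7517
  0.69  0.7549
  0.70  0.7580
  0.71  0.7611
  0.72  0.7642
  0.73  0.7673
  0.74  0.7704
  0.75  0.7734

0.7150

T = 0.75;  σ√T = 0.2338
d₁ = [ln(450/400) + (0.023 − 0.026 + ½·0.27²)·0.75] / (σ√T) = (0.1178 + 0.0251) / 0.2338 = 0.6110 which rounds to 0.61
N(d₁) = N(0.61) = 0.7291
Δ_call = e^(−qT)·N(d₁) = 0.9807·0.7291 = 0.7150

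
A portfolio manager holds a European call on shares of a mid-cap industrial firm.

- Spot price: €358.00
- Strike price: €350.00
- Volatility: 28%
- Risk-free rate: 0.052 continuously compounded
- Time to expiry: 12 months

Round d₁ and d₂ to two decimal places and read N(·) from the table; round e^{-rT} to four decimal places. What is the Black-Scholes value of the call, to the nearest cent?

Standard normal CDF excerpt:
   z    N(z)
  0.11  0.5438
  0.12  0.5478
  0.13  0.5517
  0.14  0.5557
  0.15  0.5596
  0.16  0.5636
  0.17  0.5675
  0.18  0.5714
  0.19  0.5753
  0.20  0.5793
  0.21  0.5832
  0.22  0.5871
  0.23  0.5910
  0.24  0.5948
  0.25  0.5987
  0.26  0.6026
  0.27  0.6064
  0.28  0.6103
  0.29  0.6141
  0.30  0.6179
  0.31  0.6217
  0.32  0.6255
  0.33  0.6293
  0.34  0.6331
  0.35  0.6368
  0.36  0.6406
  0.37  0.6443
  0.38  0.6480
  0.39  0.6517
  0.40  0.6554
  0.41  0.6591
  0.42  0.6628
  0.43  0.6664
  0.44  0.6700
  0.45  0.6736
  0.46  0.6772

T = 1;  σ√T = 0.2800
ln(S/K) + (r + σ²/2)T = ln(358/350) + (0.052 + 0.28²/2)·1 = 0.0226 + 0.0912 = 0.1138
d₁ = 0.1138 / 0.2800 = 0.4064 ≈ 0.41
d₂ = d₁ − σ√T = 0.4064 − 0.2800 = 0.1264 ≈ 0.13
e^(−rT) = e^(−0.052·1) = 0.9493
N(d₁) = N(0.41) = 0.6591;  N(d₂) = N(0.13) = 0.5517
C = 358·0.6591 − 350·0.9493·0.5517 = 235.9578 − 183.3051 = 52.6527

€52.65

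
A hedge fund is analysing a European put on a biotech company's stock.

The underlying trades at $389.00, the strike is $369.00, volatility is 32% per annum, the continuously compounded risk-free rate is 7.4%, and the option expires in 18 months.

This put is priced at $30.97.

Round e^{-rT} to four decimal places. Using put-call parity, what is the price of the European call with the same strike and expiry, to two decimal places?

exp(−rT) = exp(−0.074·1.5) = 0.8949
Put-call parity: C − P = S − K·e^(−rT) = 389 − 369·0.8949 = 389 − 330.2181 = 58.7819
C = P + (C − P) = 30.97 + (58.7819) = 89.7519

$89.75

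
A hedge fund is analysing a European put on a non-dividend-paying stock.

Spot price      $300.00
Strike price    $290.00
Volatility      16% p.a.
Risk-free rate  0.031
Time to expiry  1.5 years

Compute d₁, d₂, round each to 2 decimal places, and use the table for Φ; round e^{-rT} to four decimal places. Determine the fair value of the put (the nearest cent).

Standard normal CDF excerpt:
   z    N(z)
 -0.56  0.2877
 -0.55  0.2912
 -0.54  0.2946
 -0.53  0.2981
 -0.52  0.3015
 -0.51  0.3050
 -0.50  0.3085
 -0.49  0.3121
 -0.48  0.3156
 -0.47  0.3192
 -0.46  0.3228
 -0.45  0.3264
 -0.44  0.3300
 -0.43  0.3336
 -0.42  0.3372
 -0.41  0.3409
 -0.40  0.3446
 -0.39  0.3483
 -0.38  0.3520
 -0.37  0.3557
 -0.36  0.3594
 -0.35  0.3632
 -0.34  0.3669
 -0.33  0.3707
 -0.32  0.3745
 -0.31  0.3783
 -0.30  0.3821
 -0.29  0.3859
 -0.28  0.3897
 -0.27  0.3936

σ√T = 0.16·√1.5 = 0.1960
ln(S/K) + (r + σ²/2)T = ln(300/290) + (0.031 + 0.16²/2)·1.5 = 0.0339 + 0.0657 = 0.0996
d₁ = 0.0996 / 0.1960 = 0.5083 ≈ 0.51
d₂ = d₁ − σ√T = 0.5083 − 0.1960 = 0.3123 ≈ 0.31
exp(−rT) = exp(−0.031·1.5) = 0.9546
P = 290·0.9546·N(-0.31) − 300·N(-0.51) = 290·0.9546·0.3783 − 300·0.3050 = 104.7263 − 91.5000 = 13.2263

$13.23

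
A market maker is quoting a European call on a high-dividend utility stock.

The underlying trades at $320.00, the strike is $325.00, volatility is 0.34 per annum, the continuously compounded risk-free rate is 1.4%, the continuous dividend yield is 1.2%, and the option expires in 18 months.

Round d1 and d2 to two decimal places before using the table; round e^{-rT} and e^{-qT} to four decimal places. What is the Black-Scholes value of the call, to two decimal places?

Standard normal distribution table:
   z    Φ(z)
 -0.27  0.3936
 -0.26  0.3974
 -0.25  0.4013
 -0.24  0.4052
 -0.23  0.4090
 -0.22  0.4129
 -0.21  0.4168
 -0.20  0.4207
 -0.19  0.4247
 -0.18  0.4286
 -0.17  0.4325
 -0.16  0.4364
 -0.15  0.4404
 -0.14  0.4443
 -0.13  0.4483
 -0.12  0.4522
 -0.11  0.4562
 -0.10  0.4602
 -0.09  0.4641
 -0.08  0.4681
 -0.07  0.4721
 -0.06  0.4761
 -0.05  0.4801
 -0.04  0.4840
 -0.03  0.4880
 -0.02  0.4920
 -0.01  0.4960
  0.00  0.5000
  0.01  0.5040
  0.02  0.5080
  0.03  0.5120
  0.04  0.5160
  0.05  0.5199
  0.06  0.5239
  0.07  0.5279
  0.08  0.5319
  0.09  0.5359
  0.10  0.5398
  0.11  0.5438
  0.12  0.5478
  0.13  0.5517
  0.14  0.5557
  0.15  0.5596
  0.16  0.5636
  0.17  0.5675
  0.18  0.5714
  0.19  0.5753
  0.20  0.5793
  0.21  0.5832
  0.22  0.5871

$50.64

T = 1.5;  σ√T = 0.4164
ln(S/K) + (r − q + σ²/2)T = ln(320/325) + (0.014 − 0.012 + 0.34²/2)·1.5 = -0.0155 + 0.0897 = 0.0742
d₁ = 0.0742 / 0.4164 = 0.1782 ⇒ 0.18
d₂ = d₁ − σ√T = 0.1782 − 0.4164 = -0.2382 ⇒ -0.24
exp(−qT) = exp(−0.012·1.5) = 0.9822;  exp(−rT) = exp(−0.014·1.5) = 0.9792
C = 320·0.9822·N(0.18) − 325·0.9792·N(-0.24) = 320·0.9822·0.5714 − 325·0.9792·0.4052 = 179.5933 − 128.9508 = 50.6425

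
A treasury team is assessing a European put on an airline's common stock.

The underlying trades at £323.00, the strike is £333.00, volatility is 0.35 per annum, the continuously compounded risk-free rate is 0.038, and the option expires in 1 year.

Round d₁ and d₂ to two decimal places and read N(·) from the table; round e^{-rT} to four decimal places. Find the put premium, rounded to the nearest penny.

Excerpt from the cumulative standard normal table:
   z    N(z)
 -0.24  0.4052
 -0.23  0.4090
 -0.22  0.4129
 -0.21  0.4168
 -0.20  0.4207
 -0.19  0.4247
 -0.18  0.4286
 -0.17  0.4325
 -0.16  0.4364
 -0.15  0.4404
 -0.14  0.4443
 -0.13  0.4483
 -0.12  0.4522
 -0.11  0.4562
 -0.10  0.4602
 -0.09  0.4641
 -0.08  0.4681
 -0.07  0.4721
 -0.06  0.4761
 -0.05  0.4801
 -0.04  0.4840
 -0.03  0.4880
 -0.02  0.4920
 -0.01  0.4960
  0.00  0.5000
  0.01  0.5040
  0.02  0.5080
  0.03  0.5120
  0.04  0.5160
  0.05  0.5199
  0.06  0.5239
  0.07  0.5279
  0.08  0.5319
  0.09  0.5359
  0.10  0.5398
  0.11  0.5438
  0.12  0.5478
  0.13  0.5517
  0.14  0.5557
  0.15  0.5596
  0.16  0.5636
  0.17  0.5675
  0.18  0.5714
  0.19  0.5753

σ√T = 0.35 × 1.0000 = 0.3500
d₁ = [ln(323/333) + (0.038 + 0.35²/2)·1] / 0.3500 = [-0.0305 + 0.0992] / 0.3500 = 0.1965 → 0.20
d₂ = d₁ − σ√T = 0.1965 − 0.3500 = -0.1535 → -0.15
exp(−rT) = exp(−0.038·1) = 0.9627
N(−d₂) = N(0.15) = 0.5596;  N(−d₁) = N(-0.20) = 0.4207
P = 333·0.9627·0.5596 − 323·0.4207 = 179.3961 − 135.8861 = 43.5100

£43.51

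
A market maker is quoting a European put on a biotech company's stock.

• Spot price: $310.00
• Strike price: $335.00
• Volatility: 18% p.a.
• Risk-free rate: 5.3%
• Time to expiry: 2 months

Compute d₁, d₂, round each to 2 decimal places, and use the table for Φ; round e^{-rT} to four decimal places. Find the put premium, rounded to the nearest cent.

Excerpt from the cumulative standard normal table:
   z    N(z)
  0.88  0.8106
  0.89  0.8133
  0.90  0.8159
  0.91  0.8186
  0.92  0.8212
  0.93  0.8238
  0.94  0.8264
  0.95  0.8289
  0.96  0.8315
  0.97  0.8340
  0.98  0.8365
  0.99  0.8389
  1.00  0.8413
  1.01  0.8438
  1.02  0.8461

T = 0.1667;  σ√T = 0.0735
d₁ = [ln(310/335) + (0.053 + 0.18²/2)·0.1667] / 0.0735 = [-0.0776 + 0.0115] / 0.0735 = -0.8985 ≈ -0.90
d₂ = d₁ − σ√T = -0.8985 − 0.0735 = -0.9720 ≈ -0.97
exp(−rT) = exp(−0.053·0.1667) = 0.9912
N(−d₂) = N(0.97) = 0.8340;  N(−d₁) = N(0.90) = 0.8159
P = 335·0.9912·0.8340 − 310·0.8159 = 276.9314 − 252.9290 = 24.0024

$24.00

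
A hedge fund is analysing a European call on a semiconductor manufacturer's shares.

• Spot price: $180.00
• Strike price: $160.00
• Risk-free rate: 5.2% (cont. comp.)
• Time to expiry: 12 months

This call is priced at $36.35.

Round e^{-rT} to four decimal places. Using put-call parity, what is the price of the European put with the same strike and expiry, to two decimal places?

$8.24

exp(−rT) = exp(−0.052·1) = 0.9493
Put-call parity: C − P = S − K·e^(−rT) = 180 − 160·0.9493 = 180 − 151.8880 = 28.1120
P = C − (C − P) = 36.35 − (28.1120) = 8.2380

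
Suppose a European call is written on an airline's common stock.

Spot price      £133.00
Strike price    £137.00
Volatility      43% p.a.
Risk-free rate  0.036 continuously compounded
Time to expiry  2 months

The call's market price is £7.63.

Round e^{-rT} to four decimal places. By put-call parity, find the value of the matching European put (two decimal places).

£10.81

e^(−rT) = e^(−0.036·0.1667) = 0.9940
Put-call parity: C − P = S − K·e^(−rT) = 133 − 137·0.9940 = 133 − 136.1780 = -3.1780
P = C − (C − P) = 7.63 − (-3.1780) = 10.8080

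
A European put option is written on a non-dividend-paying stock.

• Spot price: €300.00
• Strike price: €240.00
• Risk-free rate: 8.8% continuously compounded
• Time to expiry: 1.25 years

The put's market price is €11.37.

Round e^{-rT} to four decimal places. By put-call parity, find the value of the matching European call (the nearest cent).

exp(−rT) = exp(−0.088·1.25) = 0.8958
Put-call parity: C − P = S − K·e^(−rT) = 300 − 240·0.8958 = 300 − 214.9920 = 85.0080
C = P + (C − P) = 11.37 + (85.0080) = 96.3780

€96.38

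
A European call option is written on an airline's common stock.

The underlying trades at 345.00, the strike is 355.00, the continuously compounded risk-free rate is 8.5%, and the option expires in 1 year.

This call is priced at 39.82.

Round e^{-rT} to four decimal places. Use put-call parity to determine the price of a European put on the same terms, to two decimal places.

exp(−rT) = exp(−0.085·1) = 0.9185
Put-call parity: C − P = S − K·e^(−rT) = 345 − 355·0.9185 = 345 − 326.0675 = 18.9325
P = C − (C − P) = 39.82 − (18.9325) = 20.8875

20.89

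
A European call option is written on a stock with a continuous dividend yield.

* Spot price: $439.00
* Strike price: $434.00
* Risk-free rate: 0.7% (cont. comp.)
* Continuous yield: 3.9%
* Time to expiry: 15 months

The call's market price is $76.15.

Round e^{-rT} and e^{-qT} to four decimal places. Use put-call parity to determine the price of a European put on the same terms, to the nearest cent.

$88.27

exp(−qT) = exp(−0.039·1.25) = 0.9524;  exp(−rT) = exp(−0.007·1.25) = 0.9913
Put-call parity: C − P = S·e^(−qT) − K·e^(−rT) = 439·0.9524 − 434·0.9913 = 418.1036 − 430.2242 = -12.1206
P = C − (C − P) = 76.15 − (-12.1206) = 88.2706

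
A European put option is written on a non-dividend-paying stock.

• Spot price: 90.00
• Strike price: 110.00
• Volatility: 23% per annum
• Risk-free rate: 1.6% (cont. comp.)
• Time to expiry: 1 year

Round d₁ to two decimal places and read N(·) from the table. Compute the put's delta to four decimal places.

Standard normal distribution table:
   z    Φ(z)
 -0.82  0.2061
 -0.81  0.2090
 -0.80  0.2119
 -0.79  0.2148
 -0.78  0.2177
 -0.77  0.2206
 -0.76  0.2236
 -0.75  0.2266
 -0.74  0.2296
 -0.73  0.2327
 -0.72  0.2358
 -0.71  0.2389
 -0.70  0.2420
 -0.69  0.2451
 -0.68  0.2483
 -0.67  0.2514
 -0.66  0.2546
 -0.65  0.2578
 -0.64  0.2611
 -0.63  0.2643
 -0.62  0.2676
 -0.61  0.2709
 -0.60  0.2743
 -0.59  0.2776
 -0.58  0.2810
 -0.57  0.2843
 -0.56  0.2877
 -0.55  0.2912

σ√T = 0.23·√1 = 0.2300
d₁ = [ln(90/110) + (0.016 + 0.23²/2)·1] / 0.2300 = [-0.2007 + 0.0425] / 0.2300 = -0.6879 which rounds to -0.69
N(d₁) = N(-0.69) = 0.2451
Δ_put = N(d₁) − 1 = 0.2451 − 1 = -0.7549

-0.7549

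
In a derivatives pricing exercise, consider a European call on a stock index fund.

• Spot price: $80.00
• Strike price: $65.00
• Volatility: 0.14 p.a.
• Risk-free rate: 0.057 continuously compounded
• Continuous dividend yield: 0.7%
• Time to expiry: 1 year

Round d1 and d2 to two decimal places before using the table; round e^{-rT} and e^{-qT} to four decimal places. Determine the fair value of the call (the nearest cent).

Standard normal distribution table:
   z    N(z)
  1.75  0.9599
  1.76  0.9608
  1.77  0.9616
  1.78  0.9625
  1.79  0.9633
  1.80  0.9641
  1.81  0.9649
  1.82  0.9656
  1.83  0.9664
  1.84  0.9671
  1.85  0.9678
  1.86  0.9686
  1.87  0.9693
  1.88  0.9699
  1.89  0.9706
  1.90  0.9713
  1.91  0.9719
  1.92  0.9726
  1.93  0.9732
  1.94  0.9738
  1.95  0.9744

T = 1;  σ√T = 0.1400
d₁ = [ln(80/65) + (0.057 − 0.007 + 0.14²/2)·1] / 0.1400 = [0.2076 + 0.0598] / 0.1400 = 1.9103 ⇒ 1.91
d₂ = d₁ − σ√T = 1.9103 − 0.1400 = 1.7703 ⇒ 1.77
e^(−qT) = e^(−0.007·1) = 0.9930;  e^(−rT) = e^(−0.057·1) = 0.9446
C = 80·0.9930·N(1.91) − 65·0.9446·N(1.77) = 80·0.9930·0.9719 − 65·0.9446·0.9616 = 77.2077 − 59.0413 = 18.1665

$18.17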